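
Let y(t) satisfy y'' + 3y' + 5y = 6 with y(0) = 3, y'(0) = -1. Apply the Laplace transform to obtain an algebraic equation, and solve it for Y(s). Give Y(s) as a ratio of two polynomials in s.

Laplace-transform each side.
The derivative rules (L{y''} = s^2 Y - s·y(0) - y'(0) and L{y'} = sY - y(0), with y(0) = 3, y'(0) = -1) turn the left side into (s^2 + 3*s + 5)Y - (3*s + 8).
The right side is L{6} = 6/s.
So (s^2 + 3*s + 5)Y = 6/s + (3*s + 8).
Isolate Y and clear denominators.

Y(s) = (3*s^2 + 8*s + 6)/(s^3 + 3*s^2 + 5*s)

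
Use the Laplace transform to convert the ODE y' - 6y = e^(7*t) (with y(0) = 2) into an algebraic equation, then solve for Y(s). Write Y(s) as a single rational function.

Transform both sides with L{·}.
Using L{y'} = sY - y(0) = sY - 2, the left side becomes (s - 6)Y - (2).
The right side is L{e^(7*t)} = 1/(s - 7).
So (s - 6)Y = 1/(s - 7) + (2).
Isolate Y and clear denominators.

Y(s) = (2*s - 13)/(s^2 - 13*s + 42)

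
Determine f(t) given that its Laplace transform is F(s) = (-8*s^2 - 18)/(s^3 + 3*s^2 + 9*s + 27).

Factor the denominator: s^3 + 3*s^2 + 9*s + 27 = (s + 3)*(s^2 + 9).
Partial fraction decomposition gives [-5/(s + 3)] + [-3*s/(s^2 + 9)] + [9/(s^2 + 9)].
Invert each term: -5/(s + 3) ↔ -5e^(-3t); -3·s/(s^2 + 9) ↔ -3cos(3t); 3·3/(s^2 + 9) ↔ 3sin(3t).

f(t) = 3*sin(3*t) - 3*cos(3*t) - 5*exp(-3*t)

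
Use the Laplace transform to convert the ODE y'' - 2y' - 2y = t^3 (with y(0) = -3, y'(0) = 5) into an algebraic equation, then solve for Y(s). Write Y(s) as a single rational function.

Apply the Laplace transform to the equation.
With L{y''} = s^2 Y - s·y(0) - y'(0) and L{y'} = sY - y(0), with y(0) = -3, y'(0) = 5: the LHS transforms to (s^2 - 2*s - 2)Y - (-3*s + 11).
The right side is L{t^3} = 6/s^4.
So (s^2 - 2*s - 2)Y = 6/s^4 + (-3*s + 11).
Divide through and combine into a single rational function.

Y(s) = (-3*s^5 + 11*s^4 + 6)/(s^6 - 2*s^5 - 2*s^4)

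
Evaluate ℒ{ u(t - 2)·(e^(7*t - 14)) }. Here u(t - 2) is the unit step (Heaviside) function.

By the second shifting theorem, L{u(t - c)·g(t - c)} = e^(-cs)·G(s) with c = 2 and G(s) = L{g(t)}.
L{e^(7t)} = 1/(s - 7).

exp(-2*s)/(s - 7)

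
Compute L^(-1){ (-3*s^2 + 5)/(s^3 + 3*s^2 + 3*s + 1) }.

t^2*exp(-t) + 6*t*exp(-t) - 3*exp(-t)

Factor the denominator: s^3 + 3*s^2 + 3*s + 1 = (s + 1)^3.
Partial fraction decomposition gives [-3/(s + 1)] + [6/(s + 1)^2] + [2/(s + 1)^3].
Invert each term: -3/(s + 1) ↔ -3e^(-t); 6/(s + 1)^2 ↔ 6t·e^(-t); 2/(s + 1)^3 ↔ (1)t^2·e^(-t).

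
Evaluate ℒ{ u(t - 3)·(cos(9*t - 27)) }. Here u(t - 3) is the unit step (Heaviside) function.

s*exp(-3*s)/(s^2 + 81)

By the second shifting theorem, L{u(t - c)·g(t - c)} = e^(-cs)·G(s) with c = 3 and G(s) = L{g(t)}.
L{cos(9t)} = s/(s^2 + 81).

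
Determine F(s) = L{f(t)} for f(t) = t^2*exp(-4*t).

L{e^(-4t)} = 1/(s + 4).
Then apply L{t^2·g(t)} = (-1)^2 d^2/ds^2[G(s)] with G(s) = 1/(s + 4):
differentiating 2 times and applying the sign gives 2/(s + 4)^3.

F(s) = 2/(s + 4)^3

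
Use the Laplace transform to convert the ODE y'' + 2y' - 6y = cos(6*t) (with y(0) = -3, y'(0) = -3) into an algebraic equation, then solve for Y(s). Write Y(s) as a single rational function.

Laplace-transform each side.
Using L{y''} = s^2 Y - s·y(0) - y'(0) and L{y'} = sY - y(0), with y(0) = -3, y'(0) = -3, the left side becomes (s^2 + 2*s - 6)Y - (-3*s - 9).
The right side is L{cos(6*t)} = s/(s^2 + 36).
So (s^2 + 2*s - 6)Y = s/(s^2 + 36) + (-3*s - 9).
Divide through and combine into a single rational function.

Y(s) = (-3*s^3 - 9*s^2 - 107*s - 324)/(s^4 + 2*s^3 + 30*s^2 + 72*s - 216)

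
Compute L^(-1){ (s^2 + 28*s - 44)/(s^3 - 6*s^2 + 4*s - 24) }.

Factor the denominator: s^3 - 6*s^2 + 4*s - 24 = (s - 6)*(s^2 + 4).
Partial fraction decomposition gives [4/(s - 6)] + [-3*s/(s^2 + 4)] + [10/(s^2 + 4)].
Invert each term: 4/(s - 6) ↔ 4e^(6t); -3·s/(s^2 + 4) ↔ -3cos(2t); 5·2/(s^2 + 4) ↔ 5sin(2t).

4*exp(6*t) + 5*sin(2*t) - 3*cos(2*t)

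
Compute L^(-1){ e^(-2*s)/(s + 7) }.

Heaviside(t - 2)*(exp(-7*t + 14))

The factor e^(-2s) signals a time shift by c = 2 (second shifting theorem).
L{e^(-7t)} = 1/(s + 7), so L^-1{1/(s + 7)} = e^(-7*t).
Hence the inverse is u(t - 2) times that function evaluated at t - 2.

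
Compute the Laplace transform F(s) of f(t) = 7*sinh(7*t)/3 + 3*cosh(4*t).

Apply the Laplace transform termwise.
(7/3)·[L{sinh(7t)} = 7/(s^2 - 49)]; (3)·[L{cosh(4t)} = s/(s^2 - 16)].

F(s) = 3*s/(s^2 - 16) + 49/(3*(s^2 - 49))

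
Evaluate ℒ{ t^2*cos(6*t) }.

2*s*(s^2 - 108)/(s^2 + 36)^3

L{cos(6t)} = s/(s^2 + 36).
Then apply L{t^2·g(t)} = (-1)^2 d^2/ds^2[G(s)] with G(s) = s/(s^2 + 36):
differentiating 2 times and applying the sign gives 2*s*(s^2 - 108)/(s^2 + 36)^3.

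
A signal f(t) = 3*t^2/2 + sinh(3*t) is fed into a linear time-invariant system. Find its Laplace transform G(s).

G(s) = 3/(s^2 - 9) + 3/s^3

Apply the Laplace transform termwise.
L{sinh(3t)} = 3/(s^2 - 9); (3/2)·[L{t^2} = 2!/s^3 = 2/s^3].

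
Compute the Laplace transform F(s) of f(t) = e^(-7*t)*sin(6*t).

F(s) = 6/((s + 7)^2 + 36)

L{sin(6t)} = 6/(s^2 + 36).
By the first shifting theorem, multiplying by e^(-7t) replaces s with s + 7.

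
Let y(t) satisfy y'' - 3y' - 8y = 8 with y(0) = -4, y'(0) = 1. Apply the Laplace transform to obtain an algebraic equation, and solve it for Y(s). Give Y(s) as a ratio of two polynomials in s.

Take the Laplace transform of both sides.
The derivative rules (L{y''} = s^2 Y - s·y(0) - y'(0) and L{y'} = sY - y(0), with y(0) = -4, y'(0) = 1) turn the left side into (s^2 - 3*s - 8)Y - (-4*s + 13).
The right side is L{8} = 8/s.
So (s^2 - 3*s - 8)Y = 8/s + (-4*s + 13).
Divide through and combine into a single rational function.

Y(s) = (-4*s^2 + 13*s + 8)/(s^3 - 3*s^2 - 8*s)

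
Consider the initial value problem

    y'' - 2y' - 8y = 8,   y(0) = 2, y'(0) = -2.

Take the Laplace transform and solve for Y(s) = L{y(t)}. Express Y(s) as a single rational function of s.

Y(s) = (2*s^2 - 6*s + 8)/(s^3 - 2*s^2 - 8*s)

Transform both sides with L{·}.
Using L{y''} = s^2 Y - s·y(0) - y'(0) and L{y'} = sY - y(0), with y(0) = 2, y'(0) = -2, the left side becomes (s^2 - 2*s - 8)Y - (2*s - 6).
The right side is L{8} = 8/s.
So (s^2 - 2*s - 8)Y = 8/s + (2*s - 6).
Solve for Y(s) and write it as one ratio of polynomials.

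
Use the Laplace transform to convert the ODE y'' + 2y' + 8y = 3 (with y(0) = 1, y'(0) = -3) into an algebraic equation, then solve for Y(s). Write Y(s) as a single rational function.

Apply the Laplace transform to the equation.
The derivative rules (L{y''} = s^2 Y - s·y(0) - y'(0) and L{y'} = sY - y(0), with y(0) = 1, y'(0) = -3) turn the left side into (s^2 + 2*s + 8)Y - (s - 1).
The right side is L{3} = 3/s.
So (s^2 + 2*s + 8)Y = 3/s + (s - 1).
Isolate Y and clear denominators.

Y(s) = (s^2 - s + 3)/(s^3 + 2*s^2 + 8*s)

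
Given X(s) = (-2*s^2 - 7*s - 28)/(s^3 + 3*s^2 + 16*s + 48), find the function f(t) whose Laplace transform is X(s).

f(t) = -sin(4*t) - cos(4*t) - exp(-3*t)

Factor the denominator: s^3 + 3*s^2 + 16*s + 48 = (s + 3)*(s^2 + 16).
Partial fraction decomposition gives [-1/(s + 3)] + [-s/(s^2 + 16)] + [-4/(s^2 + 16)].
Invert each term: -1/(s + 3) ↔ -e^(-3t); -1·s/(s^2 + 16) ↔ -cos(4t); -1·4/(s^2 + 16) ↔ -sin(4t).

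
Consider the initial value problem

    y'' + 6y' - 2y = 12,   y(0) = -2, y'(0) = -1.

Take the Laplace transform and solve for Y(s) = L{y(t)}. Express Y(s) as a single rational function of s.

Y(s) = (-2*s^2 - 13*s + 12)/(s^3 + 6*s^2 - 2*s)

Apply the Laplace transform to the equation.
The derivative rules (L{y''} = s^2 Y - s·y(0) - y'(0) and L{y'} = sY - y(0), with y(0) = -2, y'(0) = -1) turn the left side into (s^2 + 6*s - 2)Y - (-2*s - 13).
The right side is L{12} = 12/s.
So (s^2 + 6*s - 2)Y = 12/s + (-2*s - 13).
Divide through and combine into a single rational function.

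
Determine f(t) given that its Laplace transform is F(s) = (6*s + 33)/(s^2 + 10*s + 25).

f(t) = 3*t*exp(-5*t) + 6*exp(-5*t)

Factor the denominator: s^2 + 10*s + 25 = (s + 5)^2.
Partial fraction decomposition gives [6/(s + 5)] + [3/(s + 5)^2].
Invert each term: 6/(s + 5) ↔ 6e^(-5t); 3/(s + 5)^2 ↔ 3t·e^(-5t).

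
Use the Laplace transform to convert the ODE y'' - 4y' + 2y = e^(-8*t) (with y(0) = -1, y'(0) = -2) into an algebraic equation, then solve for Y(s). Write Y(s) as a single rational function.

Y(s) = (-s^2 - 6*s + 17)/(s^3 + 4*s^2 - 30*s + 16)

Take the Laplace transform of both sides.
Using L{y''} = s^2 Y - s·y(0) - y'(0) and L{y'} = sY - y(0), with y(0) = -1, y'(0) = -2, the left side becomes (s^2 - 4*s + 2)Y - (-s + 2).
The right side is L{e^(-8*t)} = 1/(s + 8).
So (s^2 - 4*s + 2)Y = 1/(s + 8) + (-s + 2).
Isolate Y and clear denominators.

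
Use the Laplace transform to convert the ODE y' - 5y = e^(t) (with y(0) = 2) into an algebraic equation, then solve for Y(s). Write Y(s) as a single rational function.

Y(s) = (2*s - 1)/(s^2 - 6*s + 5)

Laplace-transform each side.
Using L{y'} = sY - y(0) = sY - 2, the left side becomes (s - 5)Y - (2).
The right side is L{e^(t)} = 1/(s - 1).
So (s - 5)Y = 1/(s - 1) + (2).
Divide through and combine into a single rational function.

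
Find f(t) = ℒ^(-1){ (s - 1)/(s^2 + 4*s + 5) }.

Complete the square in the denominator: s^2 + 4*s + 5 = (s + 2)^2 + 1^2.
Split the numerator to match: s - 1 = 1·(s + 2) - 3·1.
Invert each term: 1·(s + 2)/((s + 2)^2 + 1) ↔ e^(-2t)cos(t); -3·1/((s + 2)^2 + 1) ↔ -3e^(-2t)sin(t).

f(t) = -3*exp(-2*t)*sin(t) + exp(-2*t)*cos(t)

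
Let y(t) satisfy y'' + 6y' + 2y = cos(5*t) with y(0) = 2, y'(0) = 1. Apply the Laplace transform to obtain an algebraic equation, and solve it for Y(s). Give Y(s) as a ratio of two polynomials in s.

Y(s) = (2*s^3 + 13*s^2 + 51*s + 325)/(s^4 + 6*s^3 + 27*s^2 + 150*s + 50)

Laplace-transform each side.
The derivative rules (L{y''} = s^2 Y - s·y(0) - y'(0) and L{y'} = sY - y(0), with y(0) = 2, y'(0) = 1) turn the left side into (s^2 + 6*s + 2)Y - (2*s + 13).
The right side is L{cos(5*t)} = s/(s^2 + 25).
So (s^2 + 6*s + 2)Y = s/(s^2 + 25) + (2*s + 13).
Isolate Y and clear denominators.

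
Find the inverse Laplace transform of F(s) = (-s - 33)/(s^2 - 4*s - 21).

-4*exp(7*t) + 3*exp(-3*t)

Factor the denominator: s^2 - 4*s - 21 = (s - 7)*(s + 3).
Partial fraction decomposition gives [3/(s + 3)] + [-4/(s - 7)].
Invert each term: 3/(s + 3) ↔ 3e^(-3t); -4/(s - 7) ↔ -4e^(7t).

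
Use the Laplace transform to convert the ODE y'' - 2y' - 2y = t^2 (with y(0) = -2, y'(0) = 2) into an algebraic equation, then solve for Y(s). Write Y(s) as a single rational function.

Y(s) = (-2*s^4 + 6*s^3 + 2)/(s^5 - 2*s^4 - 2*s^3)

Take the Laplace transform of both sides.
Using L{y''} = s^2 Y - s·y(0) - y'(0) and L{y'} = sY - y(0), with y(0) = -2, y'(0) = 2, the left side becomes (s^2 - 2*s - 2)Y - (-2*s + 6).
The right side is L{t^2} = 2/s^3.
So (s^2 - 2*s - 2)Y = 2/s^3 + (-2*s + 6).
Solve for Y(s) and write it as one ratio of polynomials.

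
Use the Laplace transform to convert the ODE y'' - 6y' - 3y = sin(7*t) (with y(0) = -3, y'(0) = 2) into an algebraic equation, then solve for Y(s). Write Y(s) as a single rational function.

Y(s) = (-3*s^3 + 20*s^2 - 147*s + 987)/(s^4 - 6*s^3 + 46*s^2 - 294*s - 147)

Transform both sides with L{·}.
The derivative rules (L{y''} = s^2 Y - s·y(0) - y'(0) and L{y'} = sY - y(0), with y(0) = -3, y'(0) = 2) turn the left side into (s^2 - 6*s - 3)Y - (-3*s + 20).
The right side is L{sin(7*t)} = 7/(s^2 + 49).
So (s^2 - 6*s - 3)Y = 7/(s^2 + 49) + (-3*s + 20).
Solve for Y(s) and write it as one ratio of polynomials.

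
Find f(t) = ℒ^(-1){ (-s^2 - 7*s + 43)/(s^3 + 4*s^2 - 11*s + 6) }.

f(t) = 5*t*exp(t) - 2*exp(t) + exp(-6*t)

Factor the denominator: s^3 + 4*s^2 - 11*s + 6 = (s - 1)^2*(s + 6).
Partial fraction decomposition gives [-2/(s - 1)] + [5/(s - 1)^2] + [1/(s + 6)].
Invert each term: -2/(s - 1) ↔ -2e^(t); 5/(s - 1)^2 ↔ 5t·e^(t); 1/(s + 6) ↔ e^(-6t).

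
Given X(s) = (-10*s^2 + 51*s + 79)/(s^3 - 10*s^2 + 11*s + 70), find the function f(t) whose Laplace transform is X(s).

f(t) = -3*exp(7*t) - 6*exp(5*t) - exp(-2*t)

Factor the denominator: s^3 - 10*s^2 + 11*s + 70 = (s - 7)*(s - 5)*(s + 2).
Partial fraction decomposition gives [-3/(s - 7)] + [-1/(s + 2)] + [-6/(s - 5)].
Invert each term: -3/(s - 7) ↔ -3e^(7t); -1/(s + 2) ↔ -e^(-2t); -6/(s - 5) ↔ -6e^(5t).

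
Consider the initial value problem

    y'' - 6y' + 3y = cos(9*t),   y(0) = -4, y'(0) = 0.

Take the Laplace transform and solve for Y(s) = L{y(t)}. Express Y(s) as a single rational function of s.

Take the Laplace transform of both sides.
With L{y''} = s^2 Y - s·y(0) - y'(0) and L{y'} = sY - y(0), with y(0) = -4, y'(0) = 0: the LHS transforms to (s^2 - 6*s + 3)Y - (-4*s + 24).
The right side is L{cos(9*t)} = s/(s^2 + 81).
So (s^2 - 6*s + 3)Y = s/(s^2 + 81) + (-4*s + 24).
Isolate Y and clear denominators.

Y(s) = (-4*s^3 + 24*s^2 - 323*s + 1944)/(s^4 - 6*s^3 + 84*s^2 - 486*s + 243)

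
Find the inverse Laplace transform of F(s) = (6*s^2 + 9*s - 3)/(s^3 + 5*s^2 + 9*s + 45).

-2*sin(3*t) + 3*cos(3*t) + 3*exp(-5*t)

Factor the denominator: s^3 + 5*s^2 + 9*s + 45 = (s + 5)*(s^2 + 9).
Partial fraction decomposition gives [3/(s + 5)] + [3*s/(s^2 + 9)] + [-6/(s^2 + 9)].
Invert each term: 3/(s + 5) ↔ 3e^(-5t); 3·s/(s^2 + 9) ↔ 3cos(3t); -2·3/(s^2 + 9) ↔ -2sin(3t).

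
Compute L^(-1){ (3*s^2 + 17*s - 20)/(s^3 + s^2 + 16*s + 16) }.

3*sin(4*t) + 5*cos(4*t) - 2*exp(-t)

Factor the denominator: s^3 + s^2 + 16*s + 16 = (s + 1)*(s^2 + 16).
Partial fraction decomposition gives [-2/(s + 1)] + [5*s/(s^2 + 16)] + [12/(s^2 + 16)].
Invert each term: -2/(s + 1) ↔ -2e^(-t); 5·s/(s^2 + 16) ↔ 5cos(4t); 3·4/(s^2 + 16) ↔ 3sin(4t).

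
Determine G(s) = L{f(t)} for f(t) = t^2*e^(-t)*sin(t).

G(s) = 2*(3*s^2 + 6*s + 2)/(s^2 + 2*s + 2)^3

L{sin(t)} = 1/(s^2 + 1).
Multiplying by e^(-t) shifts s → s + 1, so L{e^(-t)*sin(t)} = 1/((s + 1)^2 + 1).
Then apply L{t^2·g(t)} = (-1)^2 d^2/ds^2[H(s)] with H(s) = 1/((s + 1)^2 + 1):
differentiating 2 times and applying the sign gives 2*(3*s^2 + 6*s + 2)/(s^2 + 2*s + 2)^3.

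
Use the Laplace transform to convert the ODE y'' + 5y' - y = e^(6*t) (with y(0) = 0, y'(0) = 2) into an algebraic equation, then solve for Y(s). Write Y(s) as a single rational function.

Y(s) = (2*s - 11)/(s^3 - s^2 - 31*s + 6)

Laplace-transform each side.
Using L{y''} = s^2 Y - s·y(0) - y'(0) and L{y'} = sY - y(0), with y(0) = 0, y'(0) = 2, the left side becomes (s^2 + 5*s - 1)Y - (2).
The right side is L{e^(6*t)} = 1/(s - 6).
So (s^2 + 5*s - 1)Y = 1/(s - 6) + (2).
Divide through and combine into a single rational function.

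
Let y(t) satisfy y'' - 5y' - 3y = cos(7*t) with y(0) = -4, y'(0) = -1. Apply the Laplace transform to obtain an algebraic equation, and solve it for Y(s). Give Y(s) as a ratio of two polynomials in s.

Apply the Laplace transform to the equation.
With L{y''} = s^2 Y - s·y(0) - y'(0) and L{y'} = sY - y(0), with y(0) = -4, y'(0) = -1: the LHS transforms to (s^2 - 5*s - 3)Y - (-4*s + 19).
The right side is L{cos(7*t)} = s/(s^2 + 49).
So (s^2 - 5*s - 3)Y = s/(s^2 + 49) + (-4*s + 19).
Divide through and combine into a single rational function.

Y(s) = (-4*s^3 + 19*s^2 - 195*s + 931)/(s^4 - 5*s^3 + 46*s^2 - 245*s - 147)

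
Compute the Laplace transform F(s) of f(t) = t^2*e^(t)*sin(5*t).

F(s) = 10*(3*s^2 - 6*s - 22)/(s^2 - 2*s + 26)^3

L{sin(5t)} = 5/(s^2 + 25).
Multiplying by e^(t) shifts s → s - 1, so L{e^(t)*sin(5*t)} = 5/((s - 1)^2 + 25).
Then apply L{t^2·g(t)} = (-1)^2 d^2/ds^2[G(s)] with G(s) = 5/((s - 1)^2 + 25):
differentiating 2 times and applying the sign gives 10*(3*s^2 - 6*s - 22)/(s^2 - 2*s + 26)^3.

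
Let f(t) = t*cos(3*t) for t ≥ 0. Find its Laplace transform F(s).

L{cos(3t)} = s/(s^2 + 9).
Then apply L{t·g(t)} = -d/ds[G(s)] with G(s) = s/(s^2 + 9):
differentiating 1 time and applying the sign gives (s - 3)*(s + 3)/(s^2 + 9)^2.

F(s) = (s - 3)*(s + 3)/(s^2 + 9)^2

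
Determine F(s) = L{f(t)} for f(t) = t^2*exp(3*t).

F(s) = 2/(s - 3)^3

L{e^(3t)} = 1/(s - 3).
Then apply L{t^2·g(t)} = (-1)^2 d^2/ds^2[G(s)] with G(s) = 1/(s - 3):
differentiating 2 times and applying the sign gives 2/(s - 3)^3.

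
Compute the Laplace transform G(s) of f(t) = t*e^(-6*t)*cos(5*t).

G(s) = (s + 1)*(s + 11)/(s^2 + 12*s + 61)^2

L{cos(5t)} = s/(s^2 + 25).
Multiplying by e^(-6t) shifts s → s + 6, so L{e^(-6*t)*cos(5*t)} = (s + 6)/((s + 6)^2 + 25).
Then apply L{t·g(t)} = -d/ds[H(s)] with H(s) = (s + 6)/((s + 6)^2 + 25):
differentiating 1 time and applying the sign gives (s + 1)*(s + 11)/(s^2 + 12*s + 61)^2.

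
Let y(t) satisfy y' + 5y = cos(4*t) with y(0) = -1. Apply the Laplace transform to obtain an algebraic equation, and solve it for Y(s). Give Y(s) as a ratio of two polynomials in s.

Laplace-transform each side.
Using L{y'} = sY - y(0) = sY - (-1), the left side becomes (s + 5)Y - (-1).
The right side is L{cos(4*t)} = s/(s^2 + 16).
So (s + 5)Y = s/(s^2 + 16) + (-1).
Divide through and combine into a single rational function.

Y(s) = (-s^2 + s - 16)/(s^3 + 5*s^2 + 16*s + 80)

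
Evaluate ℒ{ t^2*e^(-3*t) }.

2/(s + 3)^3

L{t^2} = 2!/s^3 = 2/s^3.
By the first shifting theorem, multiplying by e^(-3t) replaces s with s + 3.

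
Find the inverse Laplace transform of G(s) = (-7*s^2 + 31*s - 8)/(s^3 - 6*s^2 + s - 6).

-2*exp(6*t) + sin(t) - 5*cos(t)

Factor the denominator: s^3 - 6*s^2 + s - 6 = (s - 6)*(s^2 + 1).
Partial fraction decomposition gives [-2/(s - 6)] + [-5*s/(s^2 + 1)] + [1/(s^2 + 1)].
Invert each term: -2/(s - 6) ↔ -2e^(6t); -5·s/(s^2 + 1) ↔ -5cos(t); 1·1/(s^2 + 1) ↔ sin(t).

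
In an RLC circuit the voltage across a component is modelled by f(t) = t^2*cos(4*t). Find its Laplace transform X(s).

X(s) = 2*s*(s^2 - 48)/(s^2 + 16)^3

L{cos(4t)} = s/(s^2 + 16).
Then apply L{t^2·g(t)} = (-1)^2 d^2/ds^2[G(s)] with G(s) = s/(s^2 + 16):
differentiating 2 times and applying the sign gives 2*s*(s^2 - 48)/(s^2 + 16)^3.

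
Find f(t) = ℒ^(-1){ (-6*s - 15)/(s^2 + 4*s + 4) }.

Factor the denominator: s^2 + 4*s + 4 = (s + 2)^2.
Partial fraction decomposition gives [-6/(s + 2)] + [-3/(s + 2)^2].
Invert each term: -6/(s + 2) ↔ -6e^(-2t); -3/(s + 2)^2 ↔ -3t·e^(-2t).

f(t) = -3*t*exp(-2*t) - 6*exp(-2*t)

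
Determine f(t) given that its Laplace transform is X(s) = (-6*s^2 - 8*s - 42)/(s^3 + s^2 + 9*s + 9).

Factor the denominator: s^3 + s^2 + 9*s + 9 = (s + 1)*(s^2 + 9).
Partial fraction decomposition gives [-4/(s + 1)] + [-2*s/(s^2 + 9)] + [-6/(s^2 + 9)].
Invert each term: -4/(s + 1) ↔ -4e^(-t); -2·s/(s^2 + 9) ↔ -2cos(3t); -2·3/(s^2 + 9) ↔ -2sin(3t).

f(t) = -2*sin(3*t) - 2*cos(3*t) - 4*exp(-t)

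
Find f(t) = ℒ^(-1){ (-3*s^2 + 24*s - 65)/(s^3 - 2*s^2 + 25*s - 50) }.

Factor the denominator: s^3 - 2*s^2 + 25*s - 50 = (s - 2)*(s^2 + 25).
Partial fraction decomposition gives [-1/(s - 2)] + [-2*s/(s^2 + 25)] + [20/(s^2 + 25)].
Invert each term: -1/(s - 2) ↔ -e^(2t); -2·s/(s^2 + 25) ↔ -2cos(5t); 4·5/(s^2 + 25) ↔ 4sin(5t).

f(t) = -exp(2*t) + 4*sin(5*t) - 2*cos(5*t)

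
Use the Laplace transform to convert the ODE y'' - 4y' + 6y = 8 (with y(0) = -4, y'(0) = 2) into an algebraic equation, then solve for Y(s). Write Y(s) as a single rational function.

Transform both sides with L{·}.
With L{y''} = s^2 Y - s·y(0) - y'(0) and L{y'} = sY - y(0), with y(0) = -4, y'(0) = 2: the LHS transforms to (s^2 - 4*s + 6)Y - (-4*s + 18).
The right side is L{8} = 8/s.
So (s^2 - 4*s + 6)Y = 8/s + (-4*s + 18).
Isolate Y and clear denominators.

Y(s) = (-4*s^2 + 18*s + 8)/(s^3 - 4*s^2 + 6*s)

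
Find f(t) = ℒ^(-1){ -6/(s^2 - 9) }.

f(t) = -2*sinh(3*t)

Since L{sinh(3t)} = 3/(s^2 - 9), the inverse is sinh(3*t), scaled by -2.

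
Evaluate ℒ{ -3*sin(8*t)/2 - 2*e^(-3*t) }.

Apply the Laplace transform termwise.
(-3/2)·[L{sin(8t)} = 8/(s^2 + 64)]; (-2)·[L{e^(-3t)} = 1/(s + 3)].

-12/(s^2 + 64) - 2/(s + 3)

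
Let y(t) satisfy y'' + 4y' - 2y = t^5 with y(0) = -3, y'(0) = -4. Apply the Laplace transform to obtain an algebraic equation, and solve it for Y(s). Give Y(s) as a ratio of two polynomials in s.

Laplace-transform each side.
With L{y''} = s^2 Y - s·y(0) - y'(0) and L{y'} = sY - y(0), with y(0) = -3, y'(0) = -4: the LHS transforms to (s^2 + 4*s - 2)Y - (-3*s - 16).
The right side is L{t^5} = 120/s^6.
So (s^2 + 4*s - 2)Y = 120/s^6 + (-3*s - 16).
Isolate Y and clear denominators.

Y(s) = (-3*s^7 - 16*s^6 + 120)/(s^8 + 4*s^7 - 2*s^6)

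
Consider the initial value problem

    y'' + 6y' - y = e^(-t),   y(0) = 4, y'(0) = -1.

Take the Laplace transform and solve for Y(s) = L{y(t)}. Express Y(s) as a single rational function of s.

Apply the Laplace transform to the equation.
Using L{y''} = s^2 Y - s·y(0) - y'(0) and L{y'} = sY - y(0), with y(0) = 4, y'(0) = -1, the left side becomes (s^2 + 6*s - 1)Y - (4*s + 23).
The right side is L{e^(-t)} = 1/(s + 1).
So (s^2 + 6*s - 1)Y = 1/(s + 1) + (4*s + 23).
Divide through and combine into a single rational function.

Y(s) = (4*s^2 + 27*s + 24)/(s^3 + 7*s^2 + 5*s - 1)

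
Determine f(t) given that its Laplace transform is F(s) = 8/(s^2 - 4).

f(t) = 4*sinh(2*t)

Since L{sinh(2t)} = 2/(s^2 - 4), the inverse is sinh(2*t), scaled by 4.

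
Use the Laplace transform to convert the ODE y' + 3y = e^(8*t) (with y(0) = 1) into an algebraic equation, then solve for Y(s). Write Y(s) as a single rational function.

Transform both sides with L{·}.
Using L{y'} = sY - y(0) = sY - 1, the left side becomes (s + 3)Y - (1).
The right side is L{e^(8*t)} = 1/(s - 8).
So (s + 3)Y = 1/(s - 8) + (1).
Isolate Y and clear denominators.

Y(s) = (s - 7)/(s^2 - 5*s - 24)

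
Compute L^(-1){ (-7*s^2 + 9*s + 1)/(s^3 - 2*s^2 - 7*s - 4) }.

Factor the denominator: s^3 - 2*s^2 - 7*s - 4 = (s - 4)*(s + 1)^2.
Partial fraction decomposition gives [-4/(s + 1)] + [3/(s + 1)^2] + [-3/(s - 4)].
Invert each term: -4/(s + 1) ↔ -4e^(-t); 3/(s + 1)^2 ↔ 3t·e^(-t); -3/(s - 4) ↔ -3e^(4t).

3*t*exp(-t) - 3*exp(4*t) - 4*exp(-t)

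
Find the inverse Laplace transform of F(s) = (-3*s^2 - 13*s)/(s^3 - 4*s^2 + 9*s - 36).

-4*exp(4*t) - 3*sin(3*t) + cos(3*t)

Factor the denominator: s^3 - 4*s^2 + 9*s - 36 = (s - 4)*(s^2 + 9).
Partial fraction decomposition gives [-4/(s - 4)] + [s/(s^2 + 9)] + [-9/(s^2 + 9)].
Invert each term: -4/(s - 4) ↔ -4e^(4t); 1·s/(s^2 + 9) ↔ cos(3t); -3·3/(s^2 + 9) ↔ -3sin(3t).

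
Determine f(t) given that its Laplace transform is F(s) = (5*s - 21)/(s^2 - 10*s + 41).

Complete the square in the denominator: s^2 - 10*s + 41 = (s - 5)^2 + 4^2.
Split the numerator to match: 5*s - 21 = 5·(s - 5) + 1·4.
Invert each term: 5·(s - 5)/((s - 5)^2 + 16) ↔ 5e^(5t)cos(4t); 1·4/((s - 5)^2 + 16) ↔ e^(5t)sin(4t).

f(t) = exp(5*t)*sin(4*t) + 5*exp(5*t)*cos(4*t)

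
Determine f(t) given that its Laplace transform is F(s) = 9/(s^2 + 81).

Since L{sin(9t)} = 9/(s^2 + 81), the inverse is sin(9*t).

f(t) = sin(9*t)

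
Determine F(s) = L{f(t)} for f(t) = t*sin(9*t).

L{sin(9t)} = 9/(s^2 + 81).
Then apply L{t·g(t)} = -d/ds[G(s)] with G(s) = 9/(s^2 + 81):
differentiating 1 time and applying the sign gives 18*s/(s^2 + 81)^2.

F(s) = 18*s/(s^2 + 81)^2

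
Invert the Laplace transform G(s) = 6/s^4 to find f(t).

Since L{t^3} = 3!/s^4 = 6/s^4, the inverse is t^3.

f(t) = t^3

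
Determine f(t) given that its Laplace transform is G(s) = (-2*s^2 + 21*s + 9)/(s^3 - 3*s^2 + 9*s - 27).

Factor the denominator: s^3 - 3*s^2 + 9*s - 27 = (s - 3)*(s^2 + 9).
Partial fraction decomposition gives [3/(s - 3)] + [-5*s/(s^2 + 9)] + [6/(s^2 + 9)].
Invert each term: 3/(s - 3) ↔ 3e^(3t); -5·s/(s^2 + 9) ↔ -5cos(3t); 2·3/(s^2 + 9) ↔ 2sin(3t).

f(t) = 3*exp(3*t) + 2*sin(3*t) - 5*cos(3*t)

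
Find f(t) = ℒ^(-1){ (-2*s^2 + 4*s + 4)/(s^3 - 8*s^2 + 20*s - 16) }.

Factor the denominator: s^3 - 8*s^2 + 20*s - 16 = (s - 4)*(s - 2)^2.
Partial fraction decomposition gives [1/(s - 2)] + [-2/(s - 2)^2] + [-3/(s - 4)].
Invert each term: 1/(s - 2) ↔ e^(2t); -2/(s - 2)^2 ↔ -2t·e^(2t); -3/(s - 4) ↔ -3e^(4t).

f(t) = -2*t*exp(2*t) - 3*exp(4*t) + exp(2*t)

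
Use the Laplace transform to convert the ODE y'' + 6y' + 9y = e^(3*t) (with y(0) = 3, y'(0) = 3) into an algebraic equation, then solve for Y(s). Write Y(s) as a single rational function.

Apply the Laplace transform to the equation.
The derivative rules (L{y''} = s^2 Y - s·y(0) - y'(0) and L{y'} = sY - y(0), with y(0) = 3, y'(0) = 3) turn the left side into (s^2 + 6*s + 9)Y - (3*s + 21).
The right side is L{e^(3*t)} = 1/(s - 3).
So (s^2 + 6*s + 9)Y = 1/(s - 3) + (3*s + 21).
Divide through and combine into a single rational function.

Y(s) = (3*s^2 + 12*s - 62)/(s^3 + 3*s^2 - 9*s - 27)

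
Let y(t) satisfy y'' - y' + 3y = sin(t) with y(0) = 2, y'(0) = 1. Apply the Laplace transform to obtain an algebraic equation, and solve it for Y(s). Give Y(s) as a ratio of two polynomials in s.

Laplace-transform each side.
Using L{y''} = s^2 Y - s·y(0) - y'(0) and L{y'} = sY - y(0), with y(0) = 2, y'(0) = 1, the left side becomes (s^2 - s + 3)Y - (2*s - 1).
The right side is L{sin(t)} = 1/(s^2 + 1).
So (s^2 - s + 3)Y = 1/(s^2 + 1) + (2*s - 1).
Isolate Y and clear denominators.

Y(s) = (2*s^3 - s^2 + 2*s)/(s^4 - s^3 + 4*s^2 - s + 3)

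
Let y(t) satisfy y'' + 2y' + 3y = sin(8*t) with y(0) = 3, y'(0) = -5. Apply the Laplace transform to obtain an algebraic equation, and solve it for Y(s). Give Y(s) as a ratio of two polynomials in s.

Transform both sides with L{·}.
The derivative rules (L{y''} = s^2 Y - s·y(0) - y'(0) and L{y'} = sY - y(0), with y(0) = 3, y'(0) = -5) turn the left side into (s^2 + 2*s + 3)Y - (3*s + 1).
The right side is L{sin(8*t)} = 8/(s^2 + 64).
So (s^2 + 2*s + 3)Y = 8/(s^2 + 64) + (3*s + 1).
Solve for Y(s) and write it as one ratio of polynomials.

Y(s) = (3*s^3 + s^2 + 192*s + 72)/(s^4 + 2*s^3 + 67*s^2 + 128*s + 192)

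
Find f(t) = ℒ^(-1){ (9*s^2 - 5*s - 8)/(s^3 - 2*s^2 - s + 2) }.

f(t) = 6*exp(2*t) + 2*exp(t) + exp(-t)

Factor the denominator: s^3 - 2*s^2 - s + 2 = (s - 2)*(s - 1)*(s + 1).
Partial fraction decomposition gives [6/(s - 2)] + [1/(s + 1)] + [2/(s - 1)].
Invert each term: 6/(s - 2) ↔ 6e^(2t); 1/(s + 1) ↔ e^(-t); 2/(s - 1) ↔ 2e^(t).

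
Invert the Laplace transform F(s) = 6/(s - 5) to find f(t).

Since L{e^(5t)} = 1/(s - 5), the inverse is e^(5*t), scaled by 6.

f(t) = 6*exp(5*t)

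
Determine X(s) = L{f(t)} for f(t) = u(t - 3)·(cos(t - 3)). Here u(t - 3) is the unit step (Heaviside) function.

By the second shifting theorem, L{u(t - c)·g(t - c)} = e^(-cs)·G(s) with c = 3 and G(s) = L{g(t)}.
L{cos(t)} = s/(s^2 + 1).

X(s) = s*exp(-3*s)/(s^2 + 1)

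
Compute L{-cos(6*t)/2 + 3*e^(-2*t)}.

-s/(2*(s^2 + 36)) + 3/(s + 2)

By linearity of the Laplace transform, transform each term separately.
(3)·[L{e^(-2t)} = 1/(s + 2)]; (-1/2)·[L{cos(6t)} = s/(s^2 + 36)].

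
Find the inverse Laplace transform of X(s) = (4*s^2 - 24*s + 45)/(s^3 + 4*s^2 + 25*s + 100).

-4*sin(5*t) - cos(5*t) + 5*exp(-4*t)

Factor the denominator: s^3 + 4*s^2 + 25*s + 100 = (s + 4)*(s^2 + 25).
Partial fraction decomposition gives [5/(s + 4)] + [-s/(s^2 + 25)] + [-20/(s^2 + 25)].
Invert each term: 5/(s + 4) ↔ 5e^(-4t); -1·s/(s^2 + 25) ↔ -cos(5t); -4·5/(s^2 + 25) ↔ -4sin(5t).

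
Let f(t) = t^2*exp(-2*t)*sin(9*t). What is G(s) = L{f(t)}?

L{sin(9t)} = 9/(s^2 + 81).
Multiplying by e^(-2t) shifts s → s + 2, so L{exp(-2*t)*sin(9*t)} = 9/((s + 2)^2 + 81).
Then apply L{t^2·g(t)} = (-1)^2 d^2/ds^2[H(s)] with H(s) = 9/((s + 2)^2 + 81):
differentiating 2 times and applying the sign gives 54*(s^2 + 4*s - 23)/(s^2 + 4*s + 85)^3.

G(s) = 54*(s^2 + 4*s - 23)/(s^2 + 4*s + 85)^3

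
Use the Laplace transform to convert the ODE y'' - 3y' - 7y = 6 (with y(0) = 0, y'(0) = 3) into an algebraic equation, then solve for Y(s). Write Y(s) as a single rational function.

Take the Laplace transform of both sides.
With L{y''} = s^2 Y - s·y(0) - y'(0) and L{y'} = sY - y(0), with y(0) = 0, y'(0) = 3: the LHS transforms to (s^2 - 3*s - 7)Y - (3).
The right side is L{6} = 6/s.
So (s^2 - 3*s - 7)Y = 6/s + (3).
Divide through and combine into a single rational function.

Y(s) = (3*s + 6)/(s^3 - 3*s^2 - 7*s)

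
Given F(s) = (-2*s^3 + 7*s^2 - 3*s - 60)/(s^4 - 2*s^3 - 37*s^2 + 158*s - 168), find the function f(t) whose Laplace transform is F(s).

Factor the denominator: s^4 - 2*s^3 - 37*s^2 + 158*s - 168 = (s - 4)*(s - 3)*(s - 2)*(s + 7).
Partial fraction decomposition gives [-3/(s - 2)] + [-1/(s + 7)] + [-4/(s - 4)] + [6/(s - 3)].
Invert each term: -3/(s - 2) ↔ -3e^(2t); -1/(s + 7) ↔ -e^(-7t); -4/(s - 4) ↔ -4e^(4t); 6/(s - 3) ↔ 6e^(3t).

f(t) = -4*exp(4*t) + 6*exp(3*t) - 3*exp(2*t) - exp(-7*t)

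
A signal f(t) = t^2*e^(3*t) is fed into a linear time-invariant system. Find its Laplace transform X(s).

X(s) = 2/(s - 3)^3

L{e^(3t)} = 1/(s - 3).
Then apply L{t^2·g(t)} = (-1)^2 d^2/ds^2[G(s)] with G(s) = 1/(s - 3):
differentiating 2 times and applying the sign gives 2/(s - 3)^3.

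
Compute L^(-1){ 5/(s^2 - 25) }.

Since L{sinh(5t)} = 5/(s^2 - 25), the inverse is sinh(5*t).

sinh(5*t)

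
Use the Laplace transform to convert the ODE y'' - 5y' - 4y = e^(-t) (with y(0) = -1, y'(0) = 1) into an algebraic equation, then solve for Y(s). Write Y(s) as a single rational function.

Transform both sides with L{·}.
The derivative rules (L{y''} = s^2 Y - s·y(0) - y'(0) and L{y'} = sY - y(0), with y(0) = -1, y'(0) = 1) turn the left side into (s^2 - 5*s - 4)Y - (-s + 6).
The right side is L{e^(-t)} = 1/(s + 1).
So (s^2 - 5*s - 4)Y = 1/(s + 1) + (-s + 6).
Solve for Y(s) and write it as one ratio of polynomials.

Y(s) = (-s^2 + 5*s + 7)/(s^3 - 4*s^2 - 9*s - 4)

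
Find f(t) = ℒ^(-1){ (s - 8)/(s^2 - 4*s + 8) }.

Complete the square in the denominator: s^2 - 4*s + 8 = (s - 2)^2 + 2^2.
Split the numerator to match: s - 8 = 1·(s - 2) - 3·2.
Invert each term: 1·(s - 2)/((s - 2)^2 + 4) ↔ e^(2t)cos(2t); -3·2/((s - 2)^2 + 4) ↔ -3e^(2t)sin(2t).

f(t) = -3*exp(2*t)*sin(2*t) + exp(2*t)*cos(2*t)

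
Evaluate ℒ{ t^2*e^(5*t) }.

2/(s - 5)^3

L{e^(5t)} = 1/(s - 5).
Then apply L{t^2·g(t)} = (-1)^2 d^2/ds^2[G(s)] with G(s) = 1/(s - 5):
differentiating 2 times and applying the sign gives 2/(s - 5)^3.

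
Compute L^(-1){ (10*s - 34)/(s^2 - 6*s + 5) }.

4*exp(5*t) + 6*exp(t)

Factor the denominator: s^2 - 6*s + 5 = (s - 5)*(s - 1).
Partial fraction decomposition gives [6/(s - 1)] + [4/(s - 5)].
Invert each term: 6/(s - 1) ↔ 6e^(t); 4/(s - 5) ↔ 4e^(5t).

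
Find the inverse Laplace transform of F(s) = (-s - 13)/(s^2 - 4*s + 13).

-5*exp(2*t)*sin(3*t) - exp(2*t)*cos(3*t)

Complete the square in the denominator: s^2 - 4*s + 13 = (s - 2)^2 + 3^2.
Split the numerator to match: -s - 13 = -1·(s - 2) - 5·3.
Invert each term: -1·(s - 2)/((s - 2)^2 + 9) ↔ -e^(2t)cos(3t); -5·3/((s - 2)^2 + 9) ↔ -5e^(2t)sin(3t).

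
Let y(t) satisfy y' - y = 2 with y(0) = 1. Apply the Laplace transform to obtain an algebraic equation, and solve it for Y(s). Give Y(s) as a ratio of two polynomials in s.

Take the Laplace transform of both sides.
Using L{y'} = sY - y(0) = sY - 1, the left side becomes (s - 1)Y - (1).
The right side is L{2} = 2/s.
So (s - 1)Y = 2/s + (1).
Solve for Y(s) and write it as one ratio of polynomials.

Y(s) = (s + 2)/(s^2 - s)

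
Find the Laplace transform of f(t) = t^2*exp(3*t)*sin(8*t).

16*(3*s^2 - 18*s - 37)/(s^2 - 6*s + 73)^3

L{sin(8t)} = 8/(s^2 + 64).
Multiplying by e^(3t) shifts s → s - 3, so L{exp(3*t)*sin(8*t)} = 8/((s - 3)^2 + 64).
Then apply L{t^2·g(t)} = (-1)^2 d^2/ds^2[G(s)] with G(s) = 8/((s - 3)^2 + 64):
differentiating 2 times and applying the sign gives 16*(3*s^2 - 18*s - 37)/(s^2 - 6*s + 73)^3.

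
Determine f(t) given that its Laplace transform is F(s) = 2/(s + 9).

Since L{e^(-9t)} = 1/(s + 9), the inverse is e^(-9*t), scaled by 2.

f(t) = 2*exp(-9*t)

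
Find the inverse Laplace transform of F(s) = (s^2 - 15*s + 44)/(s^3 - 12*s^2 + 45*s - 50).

Factor the denominator: s^3 - 12*s^2 + 45*s - 50 = (s - 5)^2*(s - 2).
Partial fraction decomposition gives [-1/(s - 5)] + [-2/(s - 5)^2] + [2/(s - 2)].
Invert each term: -1/(s - 5) ↔ -e^(5t); -2/(s - 5)^2 ↔ -2t·e^(5t); 2/(s - 2) ↔ 2e^(2t).

-2*t*exp(5*t) - exp(5*t) + 2*exp(2*t)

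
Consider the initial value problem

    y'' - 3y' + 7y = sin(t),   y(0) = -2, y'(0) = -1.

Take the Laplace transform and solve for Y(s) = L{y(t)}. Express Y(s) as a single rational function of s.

Laplace-transform each side.
With L{y''} = s^2 Y - s·y(0) - y'(0) and L{y'} = sY - y(0), with y(0) = -2, y'(0) = -1: the LHS transforms to (s^2 - 3*s + 7)Y - (-2*s + 5).
The right side is L{sin(t)} = 1/(s^2 + 1).
So (s^2 - 3*s + 7)Y = 1/(s^2 + 1) + (-2*s + 5).
Solve for Y(s) and write it as one ratio of polynomials.

Y(s) = (-2*s^3 + 5*s^2 - 2*s + 6)/(s^4 - 3*s^3 + 8*s^2 - 3*s + 7)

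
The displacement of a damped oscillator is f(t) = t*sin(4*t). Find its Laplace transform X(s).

X(s) = 8*s/(s^2 + 16)^2

L{sin(4t)} = 4/(s^2 + 16).
Then apply L{t·g(t)} = -d/ds[G(s)] with G(s) = 4/(s^2 + 16):
differentiating 1 time and applying the sign gives 8*s/(s^2 + 16)^2.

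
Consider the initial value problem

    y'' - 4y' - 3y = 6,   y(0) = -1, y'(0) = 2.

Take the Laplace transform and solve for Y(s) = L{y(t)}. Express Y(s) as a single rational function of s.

Y(s) = (-s^2 + 6*s + 6)/(s^3 - 4*s^2 - 3*s)

Take the Laplace transform of both sides.
The derivative rules (L{y''} = s^2 Y - s·y(0) - y'(0) and L{y'} = sY - y(0), with y(0) = -1, y'(0) = 2) turn the left side into (s^2 - 4*s - 3)Y - (-s + 6).
The right side is L{6} = 6/s.
So (s^2 - 4*s - 3)Y = 6/s + (-s + 6).
Solve for Y(s) and write it as one ratio of polynomials.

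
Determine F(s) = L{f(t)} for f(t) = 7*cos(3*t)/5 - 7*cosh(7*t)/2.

F(s) = 7*s/(5*(s^2 + 9)) - 7*s/(2*(s^2 - 49))

The transform is linear, so treat each term independently.
(7/5)·[L{cos(3t)} = s/(s^2 + 9)]; (-7/2)·[L{cosh(7t)} = s/(s^2 - 49)].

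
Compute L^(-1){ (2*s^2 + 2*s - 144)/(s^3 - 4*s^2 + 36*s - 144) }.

-2*exp(4*t) + 3*sin(6*t) + 4*cos(6*t)

Factor the denominator: s^3 - 4*s^2 + 36*s - 144 = (s - 4)*(s^2 + 36).
Partial fraction decomposition gives [-2/(s - 4)] + [4*s/(s^2 + 36)] + [18/(s^2 + 36)].
Invert each term: -2/(s - 4) ↔ -2e^(4t); 4·s/(s^2 + 36) ↔ 4cos(6t); 3·6/(s^2 + 36) ↔ 3sin(6t).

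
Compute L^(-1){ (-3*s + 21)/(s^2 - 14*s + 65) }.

-3*exp(7*t)*cos(4*t)

Rewrite the denominator: s^2 - 14*s + 65 = (s - 7)^2 + 16.
The form in (s - 7) signals a first-shifting-theorem factor e^(7t).
Since L{cos(4t)} = s/(s^2 + 16), the inverse is e^(7*t)*cos(4*t), scaled by -3.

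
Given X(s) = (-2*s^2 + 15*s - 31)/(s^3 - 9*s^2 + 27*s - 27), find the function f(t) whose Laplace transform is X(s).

f(t) = -2*t^2*exp(3*t) + 3*t*exp(3*t) - 2*exp(3*t)

Factor the denominator: s^3 - 9*s^2 + 27*s - 27 = (s - 3)^3.
Partial fraction decomposition gives [-2/(s - 3)] + [3/(s - 3)^2] + [-4/(s - 3)^3].
Invert each term: -2/(s - 3) ↔ -2e^(3t); 3/(s - 3)^2 ↔ 3t·e^(3t); -4/(s - 3)^3 ↔ (-2)t^2·e^(3t).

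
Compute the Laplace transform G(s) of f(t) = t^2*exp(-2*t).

L{e^(-2t)} = 1/(s + 2).
Then apply L{t^2·g(t)} = (-1)^2 d^2/ds^2[H(s)] with H(s) = 1/(s + 2):
differentiating 2 times and applying the sign gives 2/(s + 2)^3.

G(s) = 2/(s + 2)^3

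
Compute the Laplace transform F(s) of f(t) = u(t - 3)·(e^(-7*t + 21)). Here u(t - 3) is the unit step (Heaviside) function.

By the second shifting theorem, L{u(t - c)·g(t - c)} = e^(-cs)·G(s) with c = 3 and G(s) = L{g(t)}.
L{e^(-7t)} = 1/(s + 7).

F(s) = exp(-3*s)/(s + 7)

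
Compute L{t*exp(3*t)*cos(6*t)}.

L{cos(6t)} = s/(s^2 + 36).
Multiplying by e^(3t) shifts s → s - 3, so L{exp(3*t)*cos(6*t)} = (s - 3)/((s - 3)^2 + 36).
Then apply L{t·g(t)} = -d/ds[H(s)] with H(s) = (s - 3)/((s - 3)^2 + 36):
differentiating 1 time and applying the sign gives (s - 9)*(s + 3)/(s^2 - 6*s + 45)^2.

(s - 9)*(s + 3)/(s^2 - 6*s + 45)^2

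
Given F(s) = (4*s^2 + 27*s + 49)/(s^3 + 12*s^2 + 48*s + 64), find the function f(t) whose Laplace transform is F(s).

Factor the denominator: s^3 + 12*s^2 + 48*s + 64 = (s + 4)^3.
Partial fraction decomposition gives [4/(s + 4)] + [-5/(s + 4)^2] + [5/(s + 4)^3].
Invert each term: 4/(s + 4) ↔ 4e^(-4t); -5/(s + 4)^2 ↔ -5t·e^(-4t); 5/(s + 4)^3 ↔ (5/2)t^2·e^(-4t).

f(t) = 5*t^2*exp(-4*t)/2 - 5*t*exp(-4*t) + 4*exp(-4*t)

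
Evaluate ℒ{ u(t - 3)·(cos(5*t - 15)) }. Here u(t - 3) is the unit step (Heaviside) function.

s*exp(-3*s)/(s^2 + 25)

By the second shifting theorem, L{u(t - c)·g(t - c)} = e^(-cs)·H(s) with c = 3 and H(s) = L{g(t)}.
L{cos(5t)} = s/(s^2 + 25).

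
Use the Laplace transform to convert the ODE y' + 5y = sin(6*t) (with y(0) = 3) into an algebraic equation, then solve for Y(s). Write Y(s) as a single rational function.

Y(s) = (3*s^2 + 114)/(s^3 + 5*s^2 + 36*s + 180)

Apply the Laplace transform to the equation.
Using L{y'} = sY - y(0) = sY - 3, the left side becomes (s + 5)Y - (3).
The right side is L{sin(6*t)} = 6/(s^2 + 36).
So (s + 5)Y = 6/(s^2 + 36) + (3).
Solve for Y(s) and write it as one ratio of polynomials.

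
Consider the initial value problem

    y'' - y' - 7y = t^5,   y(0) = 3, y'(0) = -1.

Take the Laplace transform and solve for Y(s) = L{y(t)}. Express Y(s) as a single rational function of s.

Laplace-transform each side.
The derivative rules (L{y''} = s^2 Y - s·y(0) - y'(0) and L{y'} = sY - y(0), with y(0) = 3, y'(0) = -1) turn the left side into (s^2 - s - 7)Y - (3*s - 4).
The right side is L{t^5} = 120/s^6.
So (s^2 - s - 7)Y = 120/s^6 + (3*s - 4).
Solve for Y(s) and write it as one ratio of polynomials.

Y(s) = (3*s^7 - 4*s^6 + 120)/(s^8 - s^7 - 7*s^6)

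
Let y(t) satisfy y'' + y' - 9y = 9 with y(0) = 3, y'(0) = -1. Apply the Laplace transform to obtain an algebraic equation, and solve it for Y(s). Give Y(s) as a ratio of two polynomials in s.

Laplace-transform each side.
Using L{y''} = s^2 Y - s·y(0) - y'(0) and L{y'} = sY - y(0), with y(0) = 3, y'(0) = -1, the left side becomes (s^2 + s - 9)Y - (3*s + 2).
The right side is L{9} = 9/s.
So (s^2 + s - 9)Y = 9/s + (3*s + 2).
Solve for Y(s) and write it as one ratio of polynomials.

Y(s) = (3*s^2 + 2*s + 9)/(s^3 + s^2 - 9*s)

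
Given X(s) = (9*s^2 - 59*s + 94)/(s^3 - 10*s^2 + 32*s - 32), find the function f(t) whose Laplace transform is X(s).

Factor the denominator: s^3 - 10*s^2 + 32*s - 32 = (s - 4)^2*(s - 2).
Partial fraction decomposition gives [6/(s - 4)] + [(s - 4)^(-2)] + [3/(s - 2)].
Invert each term: 6/(s - 4) ↔ 6e^(4t); 1/(s - 4)^2 ↔ t·e^(4t); 3/(s - 2) ↔ 3e^(2t).

f(t) = t*exp(4*t) + 6*exp(4*t) + 3*exp(2*t)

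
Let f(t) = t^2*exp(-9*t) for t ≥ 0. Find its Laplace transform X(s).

L{e^(-9t)} = 1/(s + 9).
Then apply L{t^2·g(t)} = (-1)^2 d^2/ds^2[G(s)] with G(s) = 1/(s + 9):
differentiating 2 times and applying the sign gives 2/(s + 9)^3.

X(s) = 2/(s + 9)^3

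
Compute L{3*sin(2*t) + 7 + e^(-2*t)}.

The transform is linear, so treat each term independently.
(3)·[L{sin(2t)} = 2/(s^2 + 4)]; L{e^(-2t)} = 1/(s + 2); L{7} = 7/s.

6/(s^2 + 4) + 1/(s + 2) + 7/s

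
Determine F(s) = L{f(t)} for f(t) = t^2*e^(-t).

F(s) = 2/(s + 1)^3

L{e^(-t)} = 1/(s + 1).
Then apply L{t^2·g(t)} = (-1)^2 d^2/ds^2[G(s)] with G(s) = 1/(s + 1):
differentiating 2 times and applying the sign gives 2/(s + 1)^3.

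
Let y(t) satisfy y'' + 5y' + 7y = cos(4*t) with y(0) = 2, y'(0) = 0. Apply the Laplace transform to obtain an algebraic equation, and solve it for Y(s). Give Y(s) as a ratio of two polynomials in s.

Laplace-transform each side.
With L{y''} = s^2 Y - s·y(0) - y'(0) and L{y'} = sY - y(0), with y(0) = 2, y'(0) = 0: the LHS transforms to (s^2 + 5*s + 7)Y - (2*s + 10).
The right side is L{cos(4*t)} = s/(s^2 + 16).
So (s^2 + 5*s + 7)Y = s/(s^2 + 16) + (2*s + 10).
Divide through and combine into a single rational function.

Y(s) = (2*s^3 + 10*s^2 + 33*s + 160)/(s^4 + 5*s^3 + 23*s^2 + 80*s + 112)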